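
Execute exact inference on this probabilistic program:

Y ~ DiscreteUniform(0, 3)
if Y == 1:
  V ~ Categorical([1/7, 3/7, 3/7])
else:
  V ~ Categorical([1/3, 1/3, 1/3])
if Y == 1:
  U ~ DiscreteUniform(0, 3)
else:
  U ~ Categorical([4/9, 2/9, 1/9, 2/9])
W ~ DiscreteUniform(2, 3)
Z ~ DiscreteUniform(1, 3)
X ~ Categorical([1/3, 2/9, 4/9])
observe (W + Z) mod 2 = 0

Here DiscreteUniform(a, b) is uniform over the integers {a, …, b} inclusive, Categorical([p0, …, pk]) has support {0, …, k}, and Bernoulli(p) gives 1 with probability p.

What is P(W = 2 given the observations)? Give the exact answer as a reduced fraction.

P(W = 2 | obs) = 1/3

Enumerate traces; 432 have nonzero weight after conditioning:
  (Y=0, V=0, U=0, W=2, Z=2, X=0) weight 1/486
  (Y=0, V=0, U=0, W=2, Z=2, X=1) weight 1/729
  (Y=0, V=0, U=0, W=2, Z=2, X=2) weight 2/729
  (Y=0, V=0, U=0, W=3, Z=1, X=0) weight 1/486
  (Y=0, V=0, U=0, W=3, Z=1, X=1) weight 1/729
  (Y=0, V=0, U=0, W=3, Z=1, X=2) weight 2/729
  (Y=0, V=0, U=0, W=3, Z=3, X=0) weight 1/486
  (Y=0, V=0, U=0, W=3, Z=3, X=1) weight 1/729
  … 424 more
Group by W:
  weight(W=2) = 1/6
  weight(W=3) = 1/3
Total weight = 1/6 + 1/3 = 1/2
P(W=2 | obs) = 1/6 / 1/2 = 1/3
P(W=3 | obs) = 1/3 / 1/2 = 2/3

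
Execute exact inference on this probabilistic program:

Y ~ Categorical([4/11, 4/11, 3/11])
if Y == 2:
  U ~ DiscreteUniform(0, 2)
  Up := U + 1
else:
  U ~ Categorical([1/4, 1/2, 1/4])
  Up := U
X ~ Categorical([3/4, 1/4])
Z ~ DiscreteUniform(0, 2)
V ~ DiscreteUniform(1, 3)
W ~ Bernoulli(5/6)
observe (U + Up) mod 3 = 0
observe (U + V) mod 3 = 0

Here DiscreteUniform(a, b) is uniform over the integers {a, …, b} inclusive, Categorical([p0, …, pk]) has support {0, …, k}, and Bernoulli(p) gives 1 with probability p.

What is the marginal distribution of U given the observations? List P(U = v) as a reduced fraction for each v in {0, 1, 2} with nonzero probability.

P(U=0) = 2/3, P(U=1) = 1/3

Enumerate traces; 36 have nonzero weight after conditioning:
  (Y=0, U=0, X=0, Z=0, V=3, W=0) weight 1/792
  (Y=0, U=0, X=0, Z=0, V=3, W=1) weight 5/792
  (Y=0, U=0, X=0, Z=1, V=3, W=0) weight 1/792
  (Y=0, U=0, X=0, Z=1, V=3, W=1) weight 5/792
  (Y=0, U=0, X=0, Z=2, V=3, W=0) weight 1/792
  (Y=0, U=0, X=0, Z=2, V=3, W=1) weight 5/792
  (Y=0, U=0, X=1, Z=0, V=3, W=0) weight 1/2376
  (Y=0, U=0, X=1, Z=0, V=3, W=1) weight 5/2376
  (Y=2, U=1, X=0, Z=0, V=2, W=0) weight 1/792
  … 27 more
Group by U:
  weight(U=0) = 2/33
  weight(U=1) = 1/33
Total weight = 2/33 + 1/33 = 1/11
P(U=0 | obs) = 2/33 / 1/11 = 2/3
P(U=1 | obs) = 1/33 / 1/11 = 1/3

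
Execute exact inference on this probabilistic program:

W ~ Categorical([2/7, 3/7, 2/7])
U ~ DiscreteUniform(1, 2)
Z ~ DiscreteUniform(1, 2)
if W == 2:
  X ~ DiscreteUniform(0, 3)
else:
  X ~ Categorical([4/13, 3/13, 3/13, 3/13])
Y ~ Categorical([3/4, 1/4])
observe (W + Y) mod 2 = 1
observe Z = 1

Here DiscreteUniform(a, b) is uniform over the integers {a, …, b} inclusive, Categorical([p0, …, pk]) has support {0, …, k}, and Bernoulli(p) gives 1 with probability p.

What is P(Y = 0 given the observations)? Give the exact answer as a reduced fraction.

Enumerate traces; 24 have nonzero weight after conditioning:
  (W=0, U=1, Z=1, X=0, Y=1) weight 1/182
  (W=0, U=1, Z=1, X=1, Y=1) weight 3/728
  (W=0, U=1, Z=1, X=2, Y=1) weight 3/728
  (W=0, U=1, Z=1, X=3, Y=1) weight 3/728
  (W=0, U=2, Z=1, X=0, Y=1) weight 1/182
  (W=0, U=2, Z=1, X=1, Y=1) weight 3/728
  (W=0, U=2, Z=1, X=2, Y=1) weight 3/728
  (W=0, U=2, Z=1, X=3, Y=1) weight 3/728
  (W=1, U=1, Z=1, X=0, Y=0) weight 9/364
  … 15 more
Group by Y:
  weight(Y=0) = 9/56
  weight(Y=1) = 1/14
Total weight = 9/56 + 1/14 = 13/56
P(Y=0 | obs) = 9/56 / 13/56 = 9/13
P(Y=1 | obs) = 1/14 / 13/56 = 4/13

P(Y = 0 | obs) = 9/13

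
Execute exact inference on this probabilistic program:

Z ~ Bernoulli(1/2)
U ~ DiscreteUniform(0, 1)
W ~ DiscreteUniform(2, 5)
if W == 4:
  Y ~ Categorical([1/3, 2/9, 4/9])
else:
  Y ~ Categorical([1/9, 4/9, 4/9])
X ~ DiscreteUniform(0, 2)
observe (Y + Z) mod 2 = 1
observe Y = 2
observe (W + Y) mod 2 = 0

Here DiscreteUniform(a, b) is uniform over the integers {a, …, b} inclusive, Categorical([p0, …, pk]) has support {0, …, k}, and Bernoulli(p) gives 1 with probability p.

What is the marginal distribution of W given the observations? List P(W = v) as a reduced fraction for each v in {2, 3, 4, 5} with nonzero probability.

Enumerate traces; 12 have nonzero weight after conditioning:
  (Z=1, U=0, W=2, Y=2, X=0) weight 1/108
  (Z=1, U=0, W=2, Y=2, X=1) weight 1/108
  (Z=1, U=0, W=2, Y=2, X=2) weight 1/108
  (Z=1, U=0, W=4, Y=2, X=0) weight 1/108
  (Z=1, U=0, W=4, Y=2, X=1) weight 1/108
  (Z=1, U=0, W=4, Y=2, X=2) weight 1/108
  (Z=1, U=1, W=2, Y=2, X=0) weight 1/108
  (Z=1, U=1, W=2, Y=2, X=1) weight 1/108
  … 4 more
Group by W:
  weight(W=2) = 1/18
  weight(W=4) = 1/18
Total weight = 1/18 + 1/18 = 1/9
P(W=2 | obs) = 1/18 / 1/9 = 1/2
P(W=4 | obs) = 1/18 / 1/9 = 1/2

P(W=2) = 1/2, P(W=4) = 1/2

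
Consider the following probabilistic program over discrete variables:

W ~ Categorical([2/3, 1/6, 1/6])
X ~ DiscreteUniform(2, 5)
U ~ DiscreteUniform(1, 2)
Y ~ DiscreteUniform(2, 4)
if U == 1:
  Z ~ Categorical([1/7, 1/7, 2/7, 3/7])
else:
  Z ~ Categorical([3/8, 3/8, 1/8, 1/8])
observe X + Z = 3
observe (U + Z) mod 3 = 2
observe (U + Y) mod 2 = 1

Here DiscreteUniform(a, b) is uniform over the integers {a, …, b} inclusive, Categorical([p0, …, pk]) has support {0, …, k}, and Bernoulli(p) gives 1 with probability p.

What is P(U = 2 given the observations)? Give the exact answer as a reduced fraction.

Enumerate traces; 9 have nonzero weight after conditioning:
  (W=0, X=2, U=1, Y=2, Z=1) weight 1/252
  (W=0, X=2, U=1, Y=4, Z=1) weight 1/252
  (W=0, X=3, U=2, Y=3, Z=0) weight 1/96
  (W=1, X=2, U=1, Y=2, Z=1) weight 1/1008
  (W=1, X=2, U=1, Y=4, Z=1) weight 1/1008
  (W=1, X=3, U=2, Y=3, Z=0) weight 1/384
  (W=2, X=2, U=1, Y=2, Z=1) weight 1/1008
  (W=2, X=2, U=1, Y=4, Z=1) weight 1/1008
  … 1 more
Group by U:
  weight(U=1) = 1/84
  weight(U=2) = 1/64
Total weight = 1/84 + 1/64 = 37/1344
P(U=1 | obs) = 1/84 / 37/1344 = 16/37
P(U=2 | obs) = 1/64 / 37/1344 = 21/37

P(U = 2 | obs) = 21/37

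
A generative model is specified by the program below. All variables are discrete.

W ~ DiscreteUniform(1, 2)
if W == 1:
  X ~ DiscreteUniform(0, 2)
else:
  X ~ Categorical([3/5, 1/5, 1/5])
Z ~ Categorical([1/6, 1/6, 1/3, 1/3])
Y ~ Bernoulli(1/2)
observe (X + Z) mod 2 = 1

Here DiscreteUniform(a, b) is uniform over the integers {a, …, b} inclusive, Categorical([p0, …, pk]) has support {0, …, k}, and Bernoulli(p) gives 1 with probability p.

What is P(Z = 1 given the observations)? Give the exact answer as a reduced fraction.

Enumerate traces; 24 have nonzero weight after conditioning:
  (W=1, X=0, Z=1, Y=0) weight 1/72
  (W=1, X=0, Z=1, Y=1) weight 1/72
  (W=1, X=0, Z=3, Y=0) weight 1/36
  (W=1, X=0, Z=3, Y=1) weight 1/36
  (W=1, X=1, Z=0, Y=0) weight 1/72
  (W=1, X=1, Z=0, Y=1) weight 1/72
  (W=1, X=1, Z=2, Y=0) weight 1/36
  (W=1, X=1, Z=2, Y=1) weight 1/36
  … 16 more
Group by Z:
  weight(Z=0) = 2/45
  weight(Z=1) = 11/90
  weight(Z=2) = 4/45
  weight(Z=3) = 11/45
Total weight = 2/45 + 11/90 + 4/45 + 11/45 = 1/2
P(Z=0 | obs) = 2/45 / 1/2 = 4/45
P(Z=1 | obs) = 11/90 / 1/2 = 11/45
P(Z=2 | obs) = 4/45 / 1/2 = 8/45
P(Z=3 | obs) = 11/45 / 1/2 = 22/45

P(Z = 1 | obs) = 11/45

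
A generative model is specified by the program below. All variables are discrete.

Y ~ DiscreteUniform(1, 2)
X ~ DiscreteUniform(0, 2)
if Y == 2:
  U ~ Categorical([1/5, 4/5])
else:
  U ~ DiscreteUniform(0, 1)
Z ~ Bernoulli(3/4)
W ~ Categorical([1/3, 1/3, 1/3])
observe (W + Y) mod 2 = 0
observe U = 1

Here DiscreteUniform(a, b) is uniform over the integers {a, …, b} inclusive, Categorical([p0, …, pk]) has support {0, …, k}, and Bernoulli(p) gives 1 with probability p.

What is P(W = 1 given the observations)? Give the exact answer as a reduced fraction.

Enumerate traces; 18 have nonzero weight after conditioning:
  (Y=1, X=0, U=1, Z=0, W=1) weight 1/144
  (Y=1, X=0, U=1, Z=1, W=1) weight 1/48
  (Y=1, X=1, U=1, Z=0, W=1) weight 1/144
  (Y=1, X=1, U=1, Z=1, W=1) weight 1/48
  (Y=1, X=2, U=1, Z=0, W=1) weight 1/144
  (Y=1, X=2, U=1, Z=1, W=1) weight 1/48
  (Y=2, X=0, U=1, Z=0, W=0) weight 1/90
  (Y=2, X=0, U=1, Z=0, W=2) weight 1/90
  … 10 more
Group by W:
  weight(W=0) = 2/15
  weight(W=1) = 1/12
  weight(W=2) = 2/15
Total weight = 2/15 + 1/12 + 2/15 = 7/20
P(W=0 | obs) = 2/15 / 7/20 = 8/21
P(W=1 | obs) = 1/12 / 7/20 = 5/21
P(W=2 | obs) = 2/15 / 7/20 = 8/21

P(W = 1 | obs) = 5/21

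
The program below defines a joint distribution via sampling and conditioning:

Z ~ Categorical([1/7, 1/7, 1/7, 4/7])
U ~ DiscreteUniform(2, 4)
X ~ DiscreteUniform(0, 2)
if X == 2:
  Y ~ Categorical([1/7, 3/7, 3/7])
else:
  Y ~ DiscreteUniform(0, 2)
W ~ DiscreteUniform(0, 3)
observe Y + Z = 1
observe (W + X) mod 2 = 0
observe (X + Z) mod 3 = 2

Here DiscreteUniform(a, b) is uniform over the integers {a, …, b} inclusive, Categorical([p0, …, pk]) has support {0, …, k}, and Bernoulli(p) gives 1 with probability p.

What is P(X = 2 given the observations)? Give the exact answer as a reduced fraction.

Enumerate traces; 12 have nonzero weight after conditioning:
  (Z=0, U=2, X=2, Y=1, W=0) weight 1/588
  (Z=0, U=2, X=2, Y=1, W=2) weight 1/588
  (Z=0, U=3, X=2, Y=1, W=0) weight 1/588
  (Z=0, U=3, X=2, Y=1, W=2) weight 1/588
  (Z=0, U=4, X=2, Y=1, W=0) weight 1/588
  (Z=0, U=4, X=2, Y=1, W=2) weight 1/588
  (Z=1, U=2, X=1, Y=0, W=1) weight 1/756
  (Z=1, U=2, X=1, Y=0, W=3) weight 1/756
  … 4 more
Group by X:
  weight(X=1) = 1/126
  weight(X=2) = 1/98
Total weight = 1/126 + 1/98 = 8/441
P(X=1 | obs) = 1/126 / 8/441 = 7/16
P(X=2 | obs) = 1/98 / 8/441 = 9/16

P(X = 2 | obs) = 9/16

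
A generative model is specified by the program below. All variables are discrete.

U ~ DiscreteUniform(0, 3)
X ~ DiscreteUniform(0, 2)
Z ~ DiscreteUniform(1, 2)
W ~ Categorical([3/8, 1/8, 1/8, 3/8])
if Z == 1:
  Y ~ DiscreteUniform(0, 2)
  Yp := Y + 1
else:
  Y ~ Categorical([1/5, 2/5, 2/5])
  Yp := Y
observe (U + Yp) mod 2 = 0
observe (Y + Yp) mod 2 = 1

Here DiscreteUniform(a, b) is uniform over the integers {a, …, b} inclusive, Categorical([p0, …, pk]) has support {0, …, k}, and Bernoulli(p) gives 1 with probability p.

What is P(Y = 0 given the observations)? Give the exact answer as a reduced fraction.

Enumerate traces; 72 have nonzero weight after conditioning:
  (U=0, X=0, Z=1, W=0, Y=1) weight 1/192
  (U=0, X=0, Z=1, W=1, Y=1) weight 1/576
  (U=0, X=0, Z=1, W=2, Y=1) weight 1/576
  (U=0, X=0, Z=1, W=3, Y=1) weight 1/192
  (U=0, X=1, Z=1, W=0, Y=1) weight 1/192
  (U=0, X=1, Z=1, W=1, Y=1) weight 1/576
  (U=0, X=1, Z=1, W=2, Y=1) weight 1/576
  (U=0, X=1, Z=1, W=3, Y=1) weight 1/192
  (U=1, X=0, Z=1, W=0, Y=0) weight 1/192
  (U=1, X=0, Z=1, W=0, Y=2) weight 1/192
  … 62 more
Group by Y:
  weight(Y=0) = 1/12
  weight(Y=1) = 1/12
  weight(Y=2) = 1/12
Total weight = 1/12 + 1/12 + 1/12 = 1/4
P(Y=0 | obs) = 1/12 / 1/4 = 1/3
P(Y=1 | obs) = 1/12 / 1/4 = 1/3
P(Y=2 | obs) = 1/12 / 1/4 = 1/3

P(Y = 0 | obs) = 1/3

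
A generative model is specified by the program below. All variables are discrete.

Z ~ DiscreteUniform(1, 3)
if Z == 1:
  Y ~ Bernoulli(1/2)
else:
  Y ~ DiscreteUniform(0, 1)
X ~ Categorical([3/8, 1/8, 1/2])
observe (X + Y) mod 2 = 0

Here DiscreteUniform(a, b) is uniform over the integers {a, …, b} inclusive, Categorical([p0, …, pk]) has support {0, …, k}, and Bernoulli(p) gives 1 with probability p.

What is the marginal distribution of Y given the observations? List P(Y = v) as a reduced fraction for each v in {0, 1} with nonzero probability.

P(Y=0) = 7/8, P(Y=1) = 1/8

Enumerate traces; 9 have nonzero weight after conditioning:
  (Z=1, Y=0, X=0) weight 1/16
  (Z=1, Y=0, X=2) weight 1/12
  (Z=1, Y=1, X=1) weight 1/48
  (Z=2, Y=0, X=0) weight 1/16
  (Z=2, Y=0, X=2) weight 1/12
  (Z=2, Y=1, X=1) weight 1/48
  (Z=3, Y=0, X=0) weight 1/16
  (Z=3, Y=0, X=2) weight 1/12
  … 1 more
Group by Y:
  weight(Y=0) = 7/16
  weight(Y=1) = 1/16
Total weight = 7/16 + 1/16 = 1/2
P(Y=0 | obs) = 7/16 / 1/2 = 7/8
P(Y=1 | obs) = 1/16 / 1/2 = 1/8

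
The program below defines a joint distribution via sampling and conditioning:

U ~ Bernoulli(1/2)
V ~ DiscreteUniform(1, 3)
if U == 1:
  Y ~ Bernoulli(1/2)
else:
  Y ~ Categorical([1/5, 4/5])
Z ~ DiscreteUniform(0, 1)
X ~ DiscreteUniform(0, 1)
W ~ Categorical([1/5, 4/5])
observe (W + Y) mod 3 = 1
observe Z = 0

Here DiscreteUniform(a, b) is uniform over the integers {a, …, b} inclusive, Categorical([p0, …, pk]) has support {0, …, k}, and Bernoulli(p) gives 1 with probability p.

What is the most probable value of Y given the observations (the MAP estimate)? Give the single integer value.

argmax_v P(Y = v | obs) = 0

Enumerate traces; 24 have nonzero weight after conditioning:
  (U=0, V=1, Y=0, Z=0, X=0, W=1) weight 1/150
  (U=0, V=1, Y=0, Z=0, X=1, W=1) weight 1/150
  (U=0, V=1, Y=1, Z=0, X=0, W=0) weight 1/150
  (U=0, V=1, Y=1, Z=0, X=1, W=0) weight 1/150
  (U=0, V=2, Y=0, Z=0, X=0, W=1) weight 1/150
  (U=0, V=2, Y=0, Z=0, X=1, W=1) weight 1/150
  (U=0, V=2, Y=1, Z=0, X=0, W=0) weight 1/150
  (U=0, V=2, Y=1, Z=0, X=1, W=0) weight 1/150
  … 16 more
Group by Y:
  weight(Y=0) = 7/50
  weight(Y=1) = 13/200
Total weight = 7/50 + 13/200 = 41/200
P(Y=0 | obs) = 7/50 / 41/200 = 28/41
P(Y=1 | obs) = 13/200 / 41/200 = 13/41
argmax = 0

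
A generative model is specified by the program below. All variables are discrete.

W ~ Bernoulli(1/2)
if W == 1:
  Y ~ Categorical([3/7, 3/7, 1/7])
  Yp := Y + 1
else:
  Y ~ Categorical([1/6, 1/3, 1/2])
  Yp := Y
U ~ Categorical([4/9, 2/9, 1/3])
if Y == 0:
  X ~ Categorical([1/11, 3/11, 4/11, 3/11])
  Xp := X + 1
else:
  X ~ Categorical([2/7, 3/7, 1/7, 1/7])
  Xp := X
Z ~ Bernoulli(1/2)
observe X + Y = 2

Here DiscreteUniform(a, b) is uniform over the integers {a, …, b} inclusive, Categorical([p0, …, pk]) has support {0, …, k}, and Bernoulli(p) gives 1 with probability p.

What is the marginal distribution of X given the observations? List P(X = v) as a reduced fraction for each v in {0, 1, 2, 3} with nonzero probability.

Enumerate traces; 36 have nonzero weight after conditioning:
  (W=0, Y=0, U=0, X=2, Z=0) weight 2/297
  (W=0, Y=0, U=0, X=2, Z=1) weight 2/297
  (W=0, Y=0, U=1, X=2, Z=0) weight 1/297
  (W=0, Y=0, U=1, X=2, Z=1) weight 1/297
  (W=0, Y=0, U=2, X=2, Z=0) weight 1/198
  (W=0, Y=0, U=2, X=2, Z=1) weight 1/198
  (W=0, Y=1, U=0, X=1, Z=0) weight 1/63
  (W=0, Y=1, U=0, X=1, Z=1) weight 1/63
  (W=0, Y=2, U=0, X=0, Z=0) weight 1/63
  … 27 more
Group by X:
  weight(X=0) = 9/98
  weight(X=1) = 8/49
  weight(X=2) = 25/231
Total weight = 9/98 + 8/49 + 25/231 = 1175/3234
P(X=0 | obs) = 9/98 / 1175/3234 = 297/1175
P(X=1 | obs) = 8/49 / 1175/3234 = 528/1175
P(X=2 | obs) = 25/231 / 1175/3234 = 14/47

P(X=0) = 297/1175, P(X=1) = 528/1175, P(X=2) = 14/47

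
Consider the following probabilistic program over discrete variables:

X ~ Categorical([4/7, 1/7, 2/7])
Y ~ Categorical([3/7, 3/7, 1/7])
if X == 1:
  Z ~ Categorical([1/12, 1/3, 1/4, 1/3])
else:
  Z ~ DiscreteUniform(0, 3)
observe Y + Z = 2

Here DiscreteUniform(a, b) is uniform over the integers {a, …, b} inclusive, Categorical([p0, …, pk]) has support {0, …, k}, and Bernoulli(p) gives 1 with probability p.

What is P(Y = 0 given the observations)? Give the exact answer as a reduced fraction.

P(Y = 0 | obs) = 63/148

Enumerate traces; 9 have nonzero weight after conditioning:
  (X=0, Y=0, Z=2) weight 3/49
  (X=0, Y=1, Z=1) weight 3/49
  (X=0, Y=2, Z=0) weight 1/49
  (X=1, Y=0, Z=2) weight 3/196
  (X=1, Y=1, Z=1) weight 1/49
  (X=1, Y=2, Z=0) weight 1/588
  (X=2, Y=0, Z=2) weight 3/98
  (X=2, Y=1, Z=1) weight 3/98
  … 1 more
Group by Y:
  weight(Y=0) = 3/28
  weight(Y=1) = 11/98
  weight(Y=2) = 19/588
Total weight = 3/28 + 11/98 + 19/588 = 37/147
P(Y=0 | obs) = 3/28 / 37/147 = 63/148
P(Y=1 | obs) = 11/98 / 37/147 = 33/74
P(Y=2 | obs) = 19/588 / 37/147 = 19/148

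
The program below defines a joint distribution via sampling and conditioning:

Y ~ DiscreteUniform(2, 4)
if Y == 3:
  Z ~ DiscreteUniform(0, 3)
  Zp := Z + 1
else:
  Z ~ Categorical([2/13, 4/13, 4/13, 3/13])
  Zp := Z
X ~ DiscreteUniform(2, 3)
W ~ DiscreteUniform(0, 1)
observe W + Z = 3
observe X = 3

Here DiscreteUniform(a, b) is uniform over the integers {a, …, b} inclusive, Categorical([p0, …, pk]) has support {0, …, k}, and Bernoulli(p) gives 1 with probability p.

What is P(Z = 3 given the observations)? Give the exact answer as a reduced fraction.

Enumerate traces; 6 have nonzero weight after conditioning:
  (Y=2, Z=2, X=3, W=1) weight 1/39
  (Y=2, Z=3, X=3, W=0) weight 1/52
  (Y=3, Z=2, X=3, W=1) weight 1/48
  (Y=3, Z=3, X=3, W=0) weight 1/48
  (Y=4, Z=2, X=3, W=1) weight 1/39
  (Y=4, Z=3, X=3, W=0) weight 1/52
Group by Z:
  weight(Z=2) = 15/208
  weight(Z=3) = 37/624
Total weight = 15/208 + 37/624 = 41/312
P(Z=2 | obs) = 15/208 / 41/312 = 45/82
P(Z=3 | obs) = 37/624 / 41/312 = 37/82

P(Z = 3 | obs) = 37/82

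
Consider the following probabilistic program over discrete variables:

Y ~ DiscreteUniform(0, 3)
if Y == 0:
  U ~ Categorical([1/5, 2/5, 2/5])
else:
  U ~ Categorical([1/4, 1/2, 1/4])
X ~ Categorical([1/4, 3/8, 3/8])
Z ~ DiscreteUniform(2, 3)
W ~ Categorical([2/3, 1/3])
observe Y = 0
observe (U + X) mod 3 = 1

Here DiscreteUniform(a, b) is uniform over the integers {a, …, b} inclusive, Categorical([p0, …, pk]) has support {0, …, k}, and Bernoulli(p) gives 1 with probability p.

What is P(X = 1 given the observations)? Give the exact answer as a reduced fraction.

P(X = 1 | obs) = 3/13

Enumerate traces; 12 have nonzero weight after conditioning:
  (Y=0, U=0, X=1, Z=2, W=0) weight 1/160
  (Y=0, U=0, X=1, Z=2, W=1) weight 1/320
  (Y=0, U=0, X=1, Z=3, W=0) weight 1/160
  (Y=0, U=0, X=1, Z=3, W=1) weight 1/320
  (Y=0, U=1, X=0, Z=2, W=0) weight 1/120
  (Y=0, U=1, X=0, Z=2, W=1) weight 1/240
  (Y=0, U=1, X=0, Z=3, W=0) weight 1/120
  (Y=0, U=1, X=0, Z=3, W=1) weight 1/240
  (Y=0, U=2, X=2, Z=2, W=0) weight 1/80
  … 3 more
Group by X:
  weight(X=0) = 1/40
  weight(X=1) = 3/160
  weight(X=2) = 3/80
Total weight = 1/40 + 3/160 + 3/80 = 13/160
P(X=0 | obs) = 1/40 / 13/160 = 4/13
P(X=1 | obs) = 3/160 / 13/160 = 3/13
P(X=2 | obs) = 3/80 / 13/160 = 6/13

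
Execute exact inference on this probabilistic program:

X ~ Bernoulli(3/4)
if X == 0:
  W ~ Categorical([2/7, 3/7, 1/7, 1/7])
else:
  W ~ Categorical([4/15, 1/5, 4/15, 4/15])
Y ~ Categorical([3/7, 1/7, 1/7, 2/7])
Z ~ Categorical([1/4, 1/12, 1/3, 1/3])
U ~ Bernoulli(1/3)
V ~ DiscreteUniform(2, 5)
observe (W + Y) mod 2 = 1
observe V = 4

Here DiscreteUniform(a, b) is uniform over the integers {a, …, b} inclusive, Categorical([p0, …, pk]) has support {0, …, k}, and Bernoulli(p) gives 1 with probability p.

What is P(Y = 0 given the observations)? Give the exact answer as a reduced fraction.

P(Y = 0 | obs) = 69/163

Enumerate traces; 128 have nonzero weight after conditioning:
  (X=0, W=0, Y=1, Z=0, U=0, V=4) weight 1/2352
  (X=0, W=0, Y=1, Z=0, U=1, V=4) weight 1/4704
  (X=0, W=0, Y=1, Z=1, U=0, V=4) weight 1/7056
  (X=0, W=0, Y=1, Z=1, U=1, V=4) weight 1/14112
  (X=0, W=0, Y=1, Z=2, U=0, V=4) weight 1/1764
  (X=0, W=0, Y=1, Z=2, U=1, V=4) weight 1/3528
  (X=0, W=0, Y=1, Z=3, U=0, V=4) weight 1/1764
  (X=0, W=0, Y=1, Z=3, U=1, V=4) weight 1/3528
  (X=0, W=0, Y=3, Z=0, U=0, V=4) weight 1/1176
  (X=0, W=1, Y=0, Z=0, U=0, V=4) weight 3/1568
  … 118 more
Group by Y:
  weight(Y=0) = 207/3920
  weight(Y=1) = 71/3920
  weight(Y=2) = 69/3920
  weight(Y=3) = 71/1960
Total weight = 207/3920 + 71/3920 + 69/3920 + 71/1960 = 489/3920
P(Y=0 | obs) = 207/3920 / 489/3920 = 69/163
P(Y=1 | obs) = 71/3920 / 489/3920 = 71/489
P(Y=2 | obs) = 69/3920 / 489/3920 = 23/163
P(Y=3 | obs) = 71/1960 / 489/3920 = 142/489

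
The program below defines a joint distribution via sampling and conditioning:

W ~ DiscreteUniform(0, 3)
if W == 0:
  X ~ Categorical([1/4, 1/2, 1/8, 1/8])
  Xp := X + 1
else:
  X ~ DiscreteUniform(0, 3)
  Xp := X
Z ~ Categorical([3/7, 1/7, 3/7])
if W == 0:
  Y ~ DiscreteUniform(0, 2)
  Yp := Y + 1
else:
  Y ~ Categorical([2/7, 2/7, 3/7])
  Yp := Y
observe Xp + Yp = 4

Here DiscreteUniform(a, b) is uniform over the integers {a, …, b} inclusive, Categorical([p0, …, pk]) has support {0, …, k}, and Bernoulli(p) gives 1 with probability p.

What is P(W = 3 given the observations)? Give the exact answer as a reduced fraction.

Enumerate traces; 27 have nonzero weight after conditioning:
  (W=0, X=0, Z=0, Y=2) weight 1/112
  (W=0, X=0, Z=1, Y=2) weight 1/336
  (W=0, X=0, Z=2, Y=2) weight 1/112
  (W=0, X=1, Z=0, Y=1) weight 1/56
  (W=0, X=1, Z=1, Y=1) weight 1/168
  (W=0, X=1, Z=2, Y=1) weight 1/56
  (W=0, X=2, Z=0, Y=0) weight 1/224
  (W=0, X=2, Z=1, Y=0) weight 1/672
  (W=1, X=2, Z=0, Y=2) weight 9/784
  (W=2, X=2, Z=0, Y=2) weight 9/784
  … 17 more
Group by W:
  weight(W=0) = 7/96
  weight(W=1) = 5/112
  weight(W=2) = 5/112
  weight(W=3) = 5/112
Total weight = 7/96 + 5/112 + 5/112 + 5/112 = 139/672
P(W=0 | obs) = 7/96 / 139/672 = 49/139
P(W=1 | obs) = 5/112 / 139/672 = 30/139
P(W=2 | obs) = 5/112 / 139/672 = 30/139
P(W=3 | obs) = 5/112 / 139/672 = 30/139

P(W = 3 | obs) = 30/139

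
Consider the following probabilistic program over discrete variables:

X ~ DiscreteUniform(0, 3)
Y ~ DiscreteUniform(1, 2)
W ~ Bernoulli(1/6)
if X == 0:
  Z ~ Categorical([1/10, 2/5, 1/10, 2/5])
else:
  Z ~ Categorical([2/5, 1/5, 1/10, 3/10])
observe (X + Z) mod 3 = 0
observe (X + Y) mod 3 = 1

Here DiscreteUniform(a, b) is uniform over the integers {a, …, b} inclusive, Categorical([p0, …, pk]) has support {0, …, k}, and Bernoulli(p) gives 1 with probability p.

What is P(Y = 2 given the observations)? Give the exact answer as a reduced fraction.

Enumerate traces; 10 have nonzero weight after conditioning:
  (X=0, Y=1, W=0, Z=0) weight 1/96
  (X=0, Y=1, W=0, Z=3) weight 1/24
  (X=0, Y=1, W=1, Z=0) weight 1/480
  (X=0, Y=1, W=1, Z=3) weight 1/120
  (X=2, Y=2, W=0, Z=1) weight 1/48
  (X=2, Y=2, W=1, Z=1) weight 1/240
  (X=3, Y=1, W=0, Z=0) weight 1/24
  (X=3, Y=1, W=0, Z=3) weight 1/32
  … 2 more
Group by Y:
  weight(Y=1) = 3/20
  weight(Y=2) = 1/40
Total weight = 3/20 + 1/40 = 7/40
P(Y=1 | obs) = 3/20 / 7/40 = 6/7
P(Y=2 | obs) = 1/40 / 7/40 = 1/7

P(Y = 2 | obs) = 1/7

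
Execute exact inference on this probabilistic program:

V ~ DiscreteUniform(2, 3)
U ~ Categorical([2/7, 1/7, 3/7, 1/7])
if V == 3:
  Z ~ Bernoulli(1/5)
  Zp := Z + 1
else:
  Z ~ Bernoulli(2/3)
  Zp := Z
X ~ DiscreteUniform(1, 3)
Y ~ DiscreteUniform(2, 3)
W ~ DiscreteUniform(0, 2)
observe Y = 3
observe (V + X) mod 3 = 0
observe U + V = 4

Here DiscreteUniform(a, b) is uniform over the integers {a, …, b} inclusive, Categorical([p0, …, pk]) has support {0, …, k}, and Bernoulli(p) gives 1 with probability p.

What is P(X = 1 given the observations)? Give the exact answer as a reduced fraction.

P(X = 1 | obs) = 3/4

Enumerate traces; 12 have nonzero weight after conditioning:
  (V=2, U=2, Z=0, X=1, Y=3, W=0) weight 1/252
  (V=2, U=2, Z=0, X=1, Y=3, W=1) weight 1/252
  (V=2, U=2, Z=0, X=1, Y=3, W=2) weight 1/252
  (V=2, U=2, Z=1, X=1, Y=3, W=0) weight 1/126
  (V=2, U=2, Z=1, X=1, Y=3, W=1) weight 1/126
  (V=2, U=2, Z=1, X=1, Y=3, W=2) weight 1/126
  (V=3, U=1, Z=0, X=3, Y=3, W=0) weight 1/315
  (V=3, U=1, Z=0, X=3, Y=3, W=1) weight 1/315
  … 4 more
Group by X:
  weight(X=1) = 1/28
  weight(X=3) = 1/84
Total weight = 1/28 + 1/84 = 1/21
P(X=1 | obs) = 1/28 / 1/21 = 3/4
P(X=3 | obs) = 1/84 / 1/21 = 1/4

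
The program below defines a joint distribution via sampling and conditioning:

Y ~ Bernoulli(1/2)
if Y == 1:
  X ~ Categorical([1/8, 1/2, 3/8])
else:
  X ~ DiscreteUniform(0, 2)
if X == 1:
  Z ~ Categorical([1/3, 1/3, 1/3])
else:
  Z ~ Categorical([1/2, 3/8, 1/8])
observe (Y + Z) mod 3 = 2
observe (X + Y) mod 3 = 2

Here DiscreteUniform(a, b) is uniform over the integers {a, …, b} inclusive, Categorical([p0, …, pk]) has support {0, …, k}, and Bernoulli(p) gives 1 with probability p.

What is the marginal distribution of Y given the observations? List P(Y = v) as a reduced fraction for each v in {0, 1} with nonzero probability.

Enumerate traces; 2 have nonzero weight after conditioning:
  (Y=0, X=2, Z=2) weight 1/48
  (Y=1, X=1, Z=1) weight 1/12
Group by Y:
  weight(Y=0) = 1/48
  weight(Y=1) = 1/12
Total weight = 1/48 + 1/12 = 5/48
P(Y=0 | obs) = 1/48 / 5/48 = 1/5
P(Y=1 | obs) = 1/12 / 5/48 = 4/5

P(Y=0) = 1/5, P(Y=1) = 4/5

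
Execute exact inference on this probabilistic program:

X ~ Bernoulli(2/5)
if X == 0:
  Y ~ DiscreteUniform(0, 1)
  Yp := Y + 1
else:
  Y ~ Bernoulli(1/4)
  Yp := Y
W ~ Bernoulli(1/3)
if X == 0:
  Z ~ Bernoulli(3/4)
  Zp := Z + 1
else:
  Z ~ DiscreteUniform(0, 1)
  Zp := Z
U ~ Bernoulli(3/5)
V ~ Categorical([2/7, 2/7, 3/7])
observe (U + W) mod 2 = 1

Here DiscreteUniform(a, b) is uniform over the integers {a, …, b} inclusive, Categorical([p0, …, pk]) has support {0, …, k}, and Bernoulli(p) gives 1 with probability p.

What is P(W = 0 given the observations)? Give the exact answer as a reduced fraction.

Enumerate traces; 48 have nonzero weight after conditioning:
  (X=0, Y=0, W=0, Z=0, U=1, V=0) weight 3/350
  (X=0, Y=0, W=0, Z=0, U=1, V=1) weight 3/350
  (X=0, Y=0, W=0, Z=0, U=1, V=2) weight 9/700
  (X=0, Y=0, W=0, Z=1, U=1, V=0) weight 9/350
  (X=0, Y=0, W=0, Z=1, U=1, V=1) weight 9/350
  (X=0, Y=0, W=0, Z=1, U=1, V=2) weight 27/700
  (X=0, Y=0, W=1, Z=0, U=0, V=0) weight 1/350
  (X=0, Y=0, W=1, Z=0, U=0, V=1) weight 1/350
  … 40 more
Group by W:
  weight(W=0) = 2/5
  weight(W=1) = 2/15
Total weight = 2/5 + 2/15 = 8/15
P(W=0 | obs) = 2/5 / 8/15 = 3/4
P(W=1 | obs) = 2/15 / 8/15 = 1/4

P(W = 0 | obs) = 3/4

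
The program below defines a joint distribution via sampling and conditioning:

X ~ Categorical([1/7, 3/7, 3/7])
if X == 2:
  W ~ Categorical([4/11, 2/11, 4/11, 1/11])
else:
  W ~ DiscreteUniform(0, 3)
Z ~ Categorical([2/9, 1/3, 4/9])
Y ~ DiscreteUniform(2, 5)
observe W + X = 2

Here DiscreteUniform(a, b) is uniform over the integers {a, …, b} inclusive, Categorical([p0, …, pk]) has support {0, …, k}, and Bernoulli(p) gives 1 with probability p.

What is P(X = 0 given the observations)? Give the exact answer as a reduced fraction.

P(X = 0 | obs) = 11/92

Enumerate traces; 36 have nonzero weight after conditioning:
  (X=0, W=2, Z=0, Y=2) weight 1/504
  (X=0, W=2, Z=0, Y=3) weight 1/504
  (X=0, W=2, Z=0, Y=4) weight 1/504
  (X=0, W=2, Z=0, Y=5) weight 1/504
  (X=0, W=2, Z=1, Y=2) weight 1/336
  (X=0, W=2, Z=1, Y=3) weight 1/336
  (X=0, W=2, Z=1, Y=4) weight 1/336
  (X=0, W=2, Z=1, Y=5) weight 1/336
  (X=1, W=1, Z=0, Y=2) weight 1/168
  (X=2, W=0, Z=0, Y=2) weight 2/231
  … 26 more
Group by X:
  weight(X=0) = 1/28
  weight(X=1) = 3/28
  weight(X=2) = 12/77
Total weight = 1/28 + 3/28 + 12/77 = 23/77
P(X=0 | obs) = 1/28 / 23/77 = 11/92
P(X=1 | obs) = 3/28 / 23/77 = 33/92
P(X=2 | obs) = 12/77 / 23/77 = 12/23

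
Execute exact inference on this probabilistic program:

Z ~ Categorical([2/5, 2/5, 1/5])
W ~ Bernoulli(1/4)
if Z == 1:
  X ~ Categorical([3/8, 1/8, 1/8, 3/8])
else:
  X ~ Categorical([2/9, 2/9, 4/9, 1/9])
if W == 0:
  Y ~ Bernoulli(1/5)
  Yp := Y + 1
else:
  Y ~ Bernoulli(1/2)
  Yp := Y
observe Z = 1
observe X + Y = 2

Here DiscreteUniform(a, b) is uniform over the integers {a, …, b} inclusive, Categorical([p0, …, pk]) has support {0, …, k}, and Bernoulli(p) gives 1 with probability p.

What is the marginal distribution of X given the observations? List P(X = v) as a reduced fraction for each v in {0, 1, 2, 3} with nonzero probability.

P(X=1) = 11/40, P(X=2) = 29/40

Enumerate traces; 4 have nonzero weight after conditioning:
  (Z=1, W=0, X=1, Y=1) weight 3/400
  (Z=1, W=0, X=2, Y=0) weight 3/100
  (Z=1, W=1, X=1, Y=1) weight 1/160
  (Z=1, W=1, X=2, Y=0) weight 1/160
Group by X:
  weight(X=1) = 11/800
  weight(X=2) = 29/800
Total weight = 11/800 + 29/800 = 1/20
P(X=1 | obs) = 11/800 / 1/20 = 11/40
P(X=2 | obs) = 29/800 / 1/20 = 29/40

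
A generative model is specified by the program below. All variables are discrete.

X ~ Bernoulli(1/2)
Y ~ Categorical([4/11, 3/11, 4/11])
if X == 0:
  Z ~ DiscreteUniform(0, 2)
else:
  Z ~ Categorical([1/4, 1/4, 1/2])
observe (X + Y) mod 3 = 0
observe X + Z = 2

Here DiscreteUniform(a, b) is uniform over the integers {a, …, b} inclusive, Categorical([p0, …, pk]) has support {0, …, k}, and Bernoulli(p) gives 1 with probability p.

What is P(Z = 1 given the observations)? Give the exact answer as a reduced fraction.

Enumerate traces; 2 have nonzero weight after conditioning:
  (X=0, Y=0, Z=2) weight 2/33
  (X=1, Y=2, Z=1) weight 1/22
Group by Z:
  weight(Z=1) = 1/22
  weight(Z=2) = 2/33
Total weight = 1/22 + 2/33 = 7/66
P(Z=1 | obs) = 1/22 / 7/66 = 3/7
P(Z=2 | obs) = 2/33 / 7/66 = 4/7

P(Z = 1 | obs) = 3/7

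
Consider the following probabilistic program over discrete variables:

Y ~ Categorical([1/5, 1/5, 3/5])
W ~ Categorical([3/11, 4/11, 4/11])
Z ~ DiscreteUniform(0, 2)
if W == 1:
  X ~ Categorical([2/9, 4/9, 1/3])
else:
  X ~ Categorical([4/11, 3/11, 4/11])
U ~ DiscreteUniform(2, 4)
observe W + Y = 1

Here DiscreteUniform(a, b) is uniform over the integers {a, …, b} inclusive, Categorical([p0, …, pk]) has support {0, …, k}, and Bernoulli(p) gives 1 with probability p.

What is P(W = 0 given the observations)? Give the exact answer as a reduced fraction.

Enumerate traces; 54 have nonzero weight after conditioning:
  (Y=0, W=1, Z=0, X=0, U=2) weight 8/4455
  (Y=0, W=1, Z=0, X=0, U=3) weight 8/4455
  (Y=0, W=1, Z=0, X=0, U=4) weight 8/4455
  (Y=0, W=1, Z=0, X=1, U=2) weight 16/4455
  (Y=0, W=1, Z=0, X=1, U=3) weight 16/4455
  (Y=0, W=1, Z=0, X=1, U=4) weight 16/4455
  (Y=0, W=1, Z=0, X=2, U=2) weight 4/1485
  (Y=0, W=1, Z=0, X=2, U=3) weight 4/1485
  (Y=1, W=0, Z=0, X=0, U=2) weight 4/1815
  … 45 more
Group by W:
  weight(W=0) = 3/55
  weight(W=1) = 4/55
Total weight = 3/55 + 4/55 = 7/55
P(W=0 | obs) = 3/55 / 7/55 = 3/7
P(W=1 | obs) = 4/55 / 7/55 = 4/7

P(W = 0 | obs) = 3/7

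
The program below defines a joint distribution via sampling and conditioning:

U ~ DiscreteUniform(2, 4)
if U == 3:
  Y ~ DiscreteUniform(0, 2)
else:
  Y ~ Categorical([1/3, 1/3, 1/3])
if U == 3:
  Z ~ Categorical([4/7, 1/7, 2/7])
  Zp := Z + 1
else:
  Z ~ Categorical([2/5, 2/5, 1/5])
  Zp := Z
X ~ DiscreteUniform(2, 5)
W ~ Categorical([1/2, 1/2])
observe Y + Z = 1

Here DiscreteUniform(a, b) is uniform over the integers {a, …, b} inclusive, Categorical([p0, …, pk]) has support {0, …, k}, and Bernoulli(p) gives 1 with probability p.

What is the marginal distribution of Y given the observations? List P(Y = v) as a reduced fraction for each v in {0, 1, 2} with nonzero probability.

Enumerate traces; 48 have nonzero weight after conditioning:
  (U=2, Y=0, Z=1, X=2, W=0) weight 1/180
  (U=2, Y=0, Z=1, X=2, W=1) weight 1/180
  (U=2, Y=0, Z=1, X=3, W=0) weight 1/180
  (U=2, Y=0, Z=1, X=3, W=1) weight 1/180
  (U=2, Y=0, Z=1, X=4, W=0) weight 1/180
  (U=2, Y=0, Z=1, X=4, W=1) weight 1/180
  (U=2, Y=0, Z=1, X=5, W=0) weight 1/180
  (U=2, Y=0, Z=1, X=5, W=1) weight 1/180
  (U=2, Y=1, Z=0, X=2, W=0) weight 1/180
  … 39 more
Group by Y:
  weight(Y=0) = 11/105
  weight(Y=1) = 16/105
Total weight = 11/105 + 16/105 = 9/35
P(Y=0 | obs) = 11/105 / 9/35 = 11/27
P(Y=1 | obs) = 16/105 / 9/35 = 16/27

P(Y=0) = 11/27, P(Y=1) = 16/27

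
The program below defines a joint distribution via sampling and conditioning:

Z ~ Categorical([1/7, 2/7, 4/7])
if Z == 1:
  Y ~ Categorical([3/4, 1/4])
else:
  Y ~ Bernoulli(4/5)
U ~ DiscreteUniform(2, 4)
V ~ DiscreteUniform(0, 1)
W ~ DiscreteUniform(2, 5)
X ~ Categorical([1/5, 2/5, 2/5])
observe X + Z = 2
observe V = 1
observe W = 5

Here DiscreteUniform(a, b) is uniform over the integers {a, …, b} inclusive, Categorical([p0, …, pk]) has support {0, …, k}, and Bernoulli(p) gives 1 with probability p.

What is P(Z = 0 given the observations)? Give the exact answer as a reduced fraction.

Enumerate traces; 18 have nonzero weight after conditioning:
  (Z=0, Y=0, U=2, V=1, W=5, X=2) weight 1/2100
  (Z=0, Y=0, U=3, V=1, W=5, X=2) weight 1/2100
  (Z=0, Y=0, U=4, V=1, W=5, X=2) weight 1/2100
  (Z=0, Y=1, U=2, V=1, W=5, X=2) weight 1/525
  (Z=0, Y=1, U=3, V=1, W=5, X=2) weight 1/525
  (Z=0, Y=1, U=4, V=1, W=5, X=2) weight 1/525
  (Z=1, Y=0, U=2, V=1, W=5, X=1) weight 1/280
  (Z=1, Y=0, U=3, V=1, W=5, X=1) weight 1/280
  (Z=2, Y=0, U=2, V=1, W=5, X=0) weight 1/1050
  … 9 more
Group by Z:
  weight(Z=0) = 1/140
  weight(Z=1) = 1/70
  weight(Z=2) = 1/70
Total weight = 1/140 + 1/70 + 1/70 = 1/28
P(Z=0 | obs) = 1/140 / 1/28 = 1/5
P(Z=1 | obs) = 1/70 / 1/28 = 2/5
P(Z=2 | obs) = 1/70 / 1/28 = 2/5

P(Z = 0 | obs) = 1/5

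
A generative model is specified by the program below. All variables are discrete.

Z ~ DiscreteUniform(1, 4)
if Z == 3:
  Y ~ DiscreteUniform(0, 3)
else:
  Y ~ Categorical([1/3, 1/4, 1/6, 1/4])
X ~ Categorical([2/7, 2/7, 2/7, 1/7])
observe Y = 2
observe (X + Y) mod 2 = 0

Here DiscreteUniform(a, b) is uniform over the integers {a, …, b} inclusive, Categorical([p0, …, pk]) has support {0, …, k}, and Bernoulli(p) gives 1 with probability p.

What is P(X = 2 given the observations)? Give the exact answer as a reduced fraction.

P(X = 2 | obs) = 1/2

Enumerate traces; 8 have nonzero weight after conditioning:
  (Z=1, Y=2, X=0) weight 1/84
  (Z=1, Y=2, X=2) weight 1/84
  (Z=2, Y=2, X=0) weight 1/84
  (Z=2, Y=2, X=2) weight 1/84
  (Z=3, Y=2, X=0) weight 1/56
  (Z=3, Y=2, X=2) weight 1/56
  (Z=4, Y=2, X=0) weight 1/84
  (Z=4, Y=2, X=2) weight 1/84
Group by X:
  weight(X=0) = 3/56
  weight(X=2) = 3/56
Total weight = 3/56 + 3/56 = 3/28
P(X=0 | obs) = 3/56 / 3/28 = 1/2
P(X=2 | obs) = 3/56 / 3/28 = 1/2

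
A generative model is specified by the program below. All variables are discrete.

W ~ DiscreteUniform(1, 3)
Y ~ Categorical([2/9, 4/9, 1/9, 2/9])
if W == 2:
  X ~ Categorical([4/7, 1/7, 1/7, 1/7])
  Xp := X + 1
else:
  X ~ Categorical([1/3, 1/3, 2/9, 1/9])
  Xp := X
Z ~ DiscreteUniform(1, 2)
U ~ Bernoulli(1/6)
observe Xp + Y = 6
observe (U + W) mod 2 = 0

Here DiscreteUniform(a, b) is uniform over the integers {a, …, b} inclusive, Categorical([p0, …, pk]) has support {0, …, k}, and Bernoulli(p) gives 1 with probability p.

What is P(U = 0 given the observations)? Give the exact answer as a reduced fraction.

Enumerate traces; 8 have nonzero weight after conditioning:
  (W=1, Y=3, X=3, Z=1, U=1) weight 1/1458
  (W=1, Y=3, X=3, Z=2, U=1) weight 1/1458
  (W=2, Y=2, X=3, Z=1, U=0) weight 5/2268
  (W=2, Y=2, X=3, Z=2, U=0) weight 5/2268
  (W=2, Y=3, X=2, Z=1, U=0) weight 5/1134
  (W=2, Y=3, X=2, Z=2, U=0) weight 5/1134
  (W=3, Y=3, X=3, Z=1, U=1) weight 1/1458
  (W=3, Y=3, X=3, Z=2, U=1) weight 1/1458
Group by U:
  weight(U=0) = 5/378
  weight(U=1) = 2/729
Total weight = 5/378 + 2/729 = 163/10206
P(U=0 | obs) = 5/378 / 163/10206 = 135/163
P(U=1 | obs) = 2/729 / 163/10206 = 28/163

P(U = 0 | obs) = 135/163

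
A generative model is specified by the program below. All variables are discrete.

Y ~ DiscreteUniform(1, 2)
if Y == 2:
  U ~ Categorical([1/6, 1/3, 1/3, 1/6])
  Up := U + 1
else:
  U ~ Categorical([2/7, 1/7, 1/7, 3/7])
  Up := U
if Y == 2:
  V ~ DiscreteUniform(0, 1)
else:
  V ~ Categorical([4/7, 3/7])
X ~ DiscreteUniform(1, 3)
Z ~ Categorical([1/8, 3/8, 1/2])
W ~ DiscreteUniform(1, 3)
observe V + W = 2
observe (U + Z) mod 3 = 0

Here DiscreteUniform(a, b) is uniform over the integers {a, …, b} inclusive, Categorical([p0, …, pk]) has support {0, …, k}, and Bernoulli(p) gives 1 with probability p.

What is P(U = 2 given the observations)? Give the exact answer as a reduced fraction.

Enumerate traces; 48 have nonzero weight after conditioning:
  (Y=1, U=0, V=0, X=1, Z=0, W=2) weight 1/882
  (Y=1, U=0, V=0, X=2, Z=0, W=2) weight 1/882
  (Y=1, U=0, V=0, X=3, Z=0, W=2) weight 1/882
  (Y=1, U=0, V=1, X=1, Z=0, W=1) weight 1/1176
  (Y=1, U=0, V=1, X=2, Z=0, W=1) weight 1/1176
  (Y=1, U=0, V=1, X=3, Z=0, W=1) weight 1/1176
  (Y=1, U=1, V=0, X=1, Z=2, W=2) weight 1/441
  (Y=1, U=1, V=0, X=2, Z=2, W=2) weight 1/441
  (Y=1, U=2, V=0, X=1, Z=1, W=2) weight 1/588
  (Y=1, U=3, V=0, X=1, Z=0, W=2) weight 1/588
  … 38 more
Group by U:
  weight(U=0) = 19/2016
  weight(U=1) = 5/126
  weight(U=2) = 5/168
  weight(U=3) = 25/2016
Total weight = 19/2016 + 5/126 + 5/168 + 25/2016 = 23/252
P(U=0 | obs) = 19/2016 / 23/252 = 19/184
P(U=1 | obs) = 5/126 / 23/252 = 10/23
P(U=2 | obs) = 5/168 / 23/252 = 15/46
P(U=3 | obs) = 25/2016 / 23/252 = 25/184

P(U = 2 | obs) = 15/46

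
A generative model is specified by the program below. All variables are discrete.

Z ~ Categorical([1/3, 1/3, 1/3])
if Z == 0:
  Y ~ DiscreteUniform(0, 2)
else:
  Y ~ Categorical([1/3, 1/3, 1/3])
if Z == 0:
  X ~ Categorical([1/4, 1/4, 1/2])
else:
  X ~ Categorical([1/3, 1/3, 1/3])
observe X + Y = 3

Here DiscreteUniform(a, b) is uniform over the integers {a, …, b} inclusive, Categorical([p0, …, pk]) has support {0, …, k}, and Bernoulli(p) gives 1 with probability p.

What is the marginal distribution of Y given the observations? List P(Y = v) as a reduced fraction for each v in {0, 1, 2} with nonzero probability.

P(Y=1) = 14/25, P(Y=2) = 11/25

Enumerate traces; 6 have nonzero weight after conditioning:
  (Z=0, Y=1, X=2) weight 1/18
  (Z=0, Y=2, X=1) weight 1/36
  (Z=1, Y=1, X=2) weight 1/27
  (Z=1, Y=2, X=1) weight 1/27
  (Z=2, Y=1, X=2) weight 1/27
  (Z=2, Y=2, X=1) weight 1/27
Group by Y:
  weight(Y=1) = 7/54
  weight(Y=2) = 11/108
Total weight = 7/54 + 11/108 = 25/108
P(Y=1 | obs) = 7/54 / 25/108 = 14/25
P(Y=2 | obs) = 11/108 / 25/108 = 11/25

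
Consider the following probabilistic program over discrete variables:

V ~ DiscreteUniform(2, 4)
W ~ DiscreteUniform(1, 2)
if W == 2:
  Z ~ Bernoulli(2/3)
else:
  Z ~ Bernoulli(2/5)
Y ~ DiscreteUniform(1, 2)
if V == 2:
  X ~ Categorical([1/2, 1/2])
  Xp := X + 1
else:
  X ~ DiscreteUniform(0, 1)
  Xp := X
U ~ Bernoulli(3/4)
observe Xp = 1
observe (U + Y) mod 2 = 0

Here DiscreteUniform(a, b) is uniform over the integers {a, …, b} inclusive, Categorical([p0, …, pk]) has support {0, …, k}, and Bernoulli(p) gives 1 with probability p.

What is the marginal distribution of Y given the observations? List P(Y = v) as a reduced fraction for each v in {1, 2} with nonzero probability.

P(Y=1) = 3/4, P(Y=2) = 1/4

Enumerate traces; 24 have nonzero weight after conditioning:
  (V=2, W=1, Z=0, Y=1, X=0, U=1) weight 3/160
  (V=2, W=1, Z=0, Y=2, X=0, U=0) weight 1/160
  (V=2, W=1, Z=1, Y=1, X=0, U=1) weight 1/80
  (V=2, W=1, Z=1, Y=2, X=0, U=0) weight 1/240
  (V=2, W=2, Z=0, Y=1, X=0, U=1) weight 1/96
  (V=2, W=2, Z=0, Y=2, X=0, U=0) weight 1/288
  (V=2, W=2, Z=1, Y=1, X=0, U=1) weight 1/48
  (V=2, W=2, Z=1, Y=2, X=0, U=0) weight 1/144
  … 16 more
Group by Y:
  weight(Y=1) = 3/16
  weight(Y=2) = 1/16
Total weight = 3/16 + 1/16 = 1/4
P(Y=1 | obs) = 3/16 / 1/4 = 3/4
P(Y=2 | obs) = 1/16 / 1/4 = 1/4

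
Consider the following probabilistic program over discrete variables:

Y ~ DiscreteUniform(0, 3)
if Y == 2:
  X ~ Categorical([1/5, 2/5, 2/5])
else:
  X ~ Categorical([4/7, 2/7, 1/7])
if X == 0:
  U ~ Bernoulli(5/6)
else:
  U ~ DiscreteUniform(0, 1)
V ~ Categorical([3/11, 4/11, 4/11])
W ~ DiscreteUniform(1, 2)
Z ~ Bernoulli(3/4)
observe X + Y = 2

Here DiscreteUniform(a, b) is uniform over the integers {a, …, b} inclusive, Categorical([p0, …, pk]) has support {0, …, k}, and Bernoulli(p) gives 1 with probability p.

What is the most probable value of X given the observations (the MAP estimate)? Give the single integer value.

argmax_v P(X = v | obs) = 1

Enumerate traces; 72 have nonzero weight after conditioning:
  (Y=0, X=2, U=0, V=0, W=1, Z=0) weight 3/4928
  (Y=0, X=2, U=0, V=0, W=1, Z=1) weight 9/4928
  (Y=0, X=2, U=0, V=0, W=2, Z=0) weight 3/4928
  (Y=0, X=2, U=0, V=0, W=2, Z=1) weight 9/4928
  (Y=0, X=2, U=0, V=1, W=1, Z=0) weight 1/1232
  (Y=0, X=2, U=0, V=1, W=1, Z=1) weight 3/1232
  (Y=0, X=2, U=0, V=1, W=2, Z=0) weight 1/1232
  (Y=0, X=2, U=0, V=1, W=2, Z=1) weight 3/1232
  (Y=1, X=1, U=0, V=0, W=1, Z=0) weight 3/2464
  (Y=2, X=0, U=0, V=0, W=1, Z=0) weight 1/3520
  … 62 more
Group by X:
  weight(X=0) = 1/20
  weight(X=1) = 1/14
  weight(X=2) = 1/28
Total weight = 1/20 + 1/14 + 1/28 = 11/70
P(X=0 | obs) = 1/20 / 11/70 = 7/22
P(X=1 | obs) = 1/14 / 11/70 = 5/11
P(X=2 | obs) = 1/28 / 11/70 = 5/22
argmax = 1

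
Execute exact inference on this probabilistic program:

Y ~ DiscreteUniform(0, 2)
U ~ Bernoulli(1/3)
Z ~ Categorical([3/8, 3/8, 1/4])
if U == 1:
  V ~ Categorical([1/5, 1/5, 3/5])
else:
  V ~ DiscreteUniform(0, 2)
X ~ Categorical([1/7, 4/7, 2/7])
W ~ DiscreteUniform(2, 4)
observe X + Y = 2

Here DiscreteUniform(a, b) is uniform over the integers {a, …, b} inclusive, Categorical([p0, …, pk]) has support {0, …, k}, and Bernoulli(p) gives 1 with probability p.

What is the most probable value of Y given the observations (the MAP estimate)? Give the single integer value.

argmax_v P(Y = v | obs) = 1

Enumerate traces; 162 have nonzero weight after conditioning:
  (Y=0, U=0, Z=0, V=0, X=2, W=2) weight 1/378
  (Y=0, U=0, Z=0, V=0, X=2, W=3) weight 1/378
  (Y=0, U=0, Z=0, V=0, X=2, W=4) weight 1/378
  (Y=0, U=0, Z=0, V=1, X=2, W=2) weight 1/378
  (Y=0, U=0, Z=0, V=1, X=2, W=3) weight 1/378
  (Y=0, U=0, Z=0, V=1, X=2, W=4) weight 1/378
  (Y=0, U=0, Z=0, V=2, X=2, W=2) weight 1/378
  (Y=0, U=0, Z=0, V=2, X=2, W=3) weight 1/378
  (Y=1, U=0, Z=0, V=0, X=1, W=2) weight 1/189
  (Y=2, U=0, Z=0, V=0, X=0, W=2) weight 1/756
  … 152 more
Group by Y:
  weight(Y=0) = 2/21
  weight(Y=1) = 4/21
  weight(Y=2) = 1/21
Total weight = 2/21 + 4/21 + 1/21 = 1/3
P(Y=0 | obs) = 2/21 / 1/3 = 2/7
P(Y=1 | obs) = 4/21 / 1/3 = 4/7
P(Y=2 | obs) = 1/21 / 1/3 = 1/7
argmax = 1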